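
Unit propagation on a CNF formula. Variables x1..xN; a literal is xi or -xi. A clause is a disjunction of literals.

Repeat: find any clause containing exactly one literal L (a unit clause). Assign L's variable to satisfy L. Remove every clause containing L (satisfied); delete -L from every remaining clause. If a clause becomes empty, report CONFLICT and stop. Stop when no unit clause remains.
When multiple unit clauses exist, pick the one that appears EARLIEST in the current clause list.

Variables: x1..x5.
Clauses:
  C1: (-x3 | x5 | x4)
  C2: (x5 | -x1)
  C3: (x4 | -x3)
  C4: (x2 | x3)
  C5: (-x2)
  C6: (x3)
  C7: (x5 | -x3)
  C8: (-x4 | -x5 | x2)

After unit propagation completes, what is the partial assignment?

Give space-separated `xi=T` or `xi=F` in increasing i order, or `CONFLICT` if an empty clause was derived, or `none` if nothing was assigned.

Answer: CONFLICT

Derivation:
unit clause [-2] forces x2=F; simplify:
  drop 2 from [2, 3] -> [3]
  drop 2 from [-4, -5, 2] -> [-4, -5]
  satisfied 1 clause(s); 7 remain; assigned so far: [2]
unit clause [3] forces x3=T; simplify:
  drop -3 from [-3, 5, 4] -> [5, 4]
  drop -3 from [4, -3] -> [4]
  drop -3 from [5, -3] -> [5]
  satisfied 2 clause(s); 5 remain; assigned so far: [2, 3]
unit clause [4] forces x4=T; simplify:
  drop -4 from [-4, -5] -> [-5]
  satisfied 2 clause(s); 3 remain; assigned so far: [2, 3, 4]
unit clause [5] forces x5=T; simplify:
  drop -5 from [-5] -> [] (empty!)
  satisfied 2 clause(s); 1 remain; assigned so far: [2, 3, 4, 5]
CONFLICT (empty clause)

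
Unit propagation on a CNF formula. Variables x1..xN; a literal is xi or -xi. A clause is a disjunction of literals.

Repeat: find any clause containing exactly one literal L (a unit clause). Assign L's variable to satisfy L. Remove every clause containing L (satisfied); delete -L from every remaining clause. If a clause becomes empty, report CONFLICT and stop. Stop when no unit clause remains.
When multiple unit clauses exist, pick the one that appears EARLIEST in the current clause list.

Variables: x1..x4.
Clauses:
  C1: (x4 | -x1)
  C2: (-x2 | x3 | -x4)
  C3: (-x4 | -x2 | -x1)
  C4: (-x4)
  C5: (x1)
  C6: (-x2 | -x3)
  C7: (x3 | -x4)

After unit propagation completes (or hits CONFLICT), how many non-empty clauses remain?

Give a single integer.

unit clause [-4] forces x4=F; simplify:
  drop 4 from [4, -1] -> [-1]
  satisfied 4 clause(s); 3 remain; assigned so far: [4]
unit clause [-1] forces x1=F; simplify:
  drop 1 from [1] -> [] (empty!)
  satisfied 1 clause(s); 2 remain; assigned so far: [1, 4]
CONFLICT (empty clause)

Answer: 1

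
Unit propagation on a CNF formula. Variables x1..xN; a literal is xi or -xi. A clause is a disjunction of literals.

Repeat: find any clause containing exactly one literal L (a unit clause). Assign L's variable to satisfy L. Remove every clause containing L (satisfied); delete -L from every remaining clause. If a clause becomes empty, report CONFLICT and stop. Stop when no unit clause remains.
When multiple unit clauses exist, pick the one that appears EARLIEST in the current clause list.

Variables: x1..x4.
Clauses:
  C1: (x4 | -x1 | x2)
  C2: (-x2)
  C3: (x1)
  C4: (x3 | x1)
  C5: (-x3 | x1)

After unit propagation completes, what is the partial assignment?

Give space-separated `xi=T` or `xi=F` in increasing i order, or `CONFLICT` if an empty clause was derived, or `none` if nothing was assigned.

Answer: x1=T x2=F x4=T

Derivation:
unit clause [-2] forces x2=F; simplify:
  drop 2 from [4, -1, 2] -> [4, -1]
  satisfied 1 clause(s); 4 remain; assigned so far: [2]
unit clause [1] forces x1=T; simplify:
  drop -1 from [4, -1] -> [4]
  satisfied 3 clause(s); 1 remain; assigned so far: [1, 2]
unit clause [4] forces x4=T; simplify:
  satisfied 1 clause(s); 0 remain; assigned so far: [1, 2, 4]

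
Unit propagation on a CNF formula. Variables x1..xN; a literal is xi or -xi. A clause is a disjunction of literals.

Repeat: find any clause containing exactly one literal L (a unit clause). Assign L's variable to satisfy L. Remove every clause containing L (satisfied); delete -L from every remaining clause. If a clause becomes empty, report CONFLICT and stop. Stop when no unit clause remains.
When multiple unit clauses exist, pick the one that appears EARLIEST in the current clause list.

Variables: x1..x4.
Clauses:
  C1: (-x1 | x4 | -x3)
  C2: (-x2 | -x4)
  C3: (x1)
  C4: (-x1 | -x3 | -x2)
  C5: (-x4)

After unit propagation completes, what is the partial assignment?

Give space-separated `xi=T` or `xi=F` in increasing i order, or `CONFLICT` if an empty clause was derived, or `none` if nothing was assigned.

unit clause [1] forces x1=T; simplify:
  drop -1 from [-1, 4, -3] -> [4, -3]
  drop -1 from [-1, -3, -2] -> [-3, -2]
  satisfied 1 clause(s); 4 remain; assigned so far: [1]
unit clause [-4] forces x4=F; simplify:
  drop 4 from [4, -3] -> [-3]
  satisfied 2 clause(s); 2 remain; assigned so far: [1, 4]
unit clause [-3] forces x3=F; simplify:
  satisfied 2 clause(s); 0 remain; assigned so far: [1, 3, 4]

Answer: x1=T x3=F x4=F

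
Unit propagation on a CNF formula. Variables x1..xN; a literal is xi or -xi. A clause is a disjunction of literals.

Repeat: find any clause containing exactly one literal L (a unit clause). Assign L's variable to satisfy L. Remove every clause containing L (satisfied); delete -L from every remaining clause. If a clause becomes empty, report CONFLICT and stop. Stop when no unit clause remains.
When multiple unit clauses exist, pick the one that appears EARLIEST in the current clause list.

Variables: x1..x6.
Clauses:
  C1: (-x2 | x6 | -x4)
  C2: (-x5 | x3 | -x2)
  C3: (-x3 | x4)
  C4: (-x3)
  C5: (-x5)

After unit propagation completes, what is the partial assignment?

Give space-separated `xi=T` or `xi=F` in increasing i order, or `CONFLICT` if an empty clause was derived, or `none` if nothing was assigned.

Answer: x3=F x5=F

Derivation:
unit clause [-3] forces x3=F; simplify:
  drop 3 from [-5, 3, -2] -> [-5, -2]
  satisfied 2 clause(s); 3 remain; assigned so far: [3]
unit clause [-5] forces x5=F; simplify:
  satisfied 2 clause(s); 1 remain; assigned so far: [3, 5]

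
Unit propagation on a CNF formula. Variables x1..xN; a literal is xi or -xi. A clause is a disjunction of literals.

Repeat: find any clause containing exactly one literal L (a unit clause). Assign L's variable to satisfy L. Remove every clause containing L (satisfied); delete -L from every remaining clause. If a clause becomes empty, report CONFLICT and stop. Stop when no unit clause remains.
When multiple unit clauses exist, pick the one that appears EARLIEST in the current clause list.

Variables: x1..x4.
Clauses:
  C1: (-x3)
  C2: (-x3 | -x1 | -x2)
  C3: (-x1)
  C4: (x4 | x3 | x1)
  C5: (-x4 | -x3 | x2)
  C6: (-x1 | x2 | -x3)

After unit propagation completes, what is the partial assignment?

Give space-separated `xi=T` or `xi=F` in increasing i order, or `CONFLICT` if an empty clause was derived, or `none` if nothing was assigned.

unit clause [-3] forces x3=F; simplify:
  drop 3 from [4, 3, 1] -> [4, 1]
  satisfied 4 clause(s); 2 remain; assigned so far: [3]
unit clause [-1] forces x1=F; simplify:
  drop 1 from [4, 1] -> [4]
  satisfied 1 clause(s); 1 remain; assigned so far: [1, 3]
unit clause [4] forces x4=T; simplify:
  satisfied 1 clause(s); 0 remain; assigned so far: [1, 3, 4]

Answer: x1=F x3=F x4=T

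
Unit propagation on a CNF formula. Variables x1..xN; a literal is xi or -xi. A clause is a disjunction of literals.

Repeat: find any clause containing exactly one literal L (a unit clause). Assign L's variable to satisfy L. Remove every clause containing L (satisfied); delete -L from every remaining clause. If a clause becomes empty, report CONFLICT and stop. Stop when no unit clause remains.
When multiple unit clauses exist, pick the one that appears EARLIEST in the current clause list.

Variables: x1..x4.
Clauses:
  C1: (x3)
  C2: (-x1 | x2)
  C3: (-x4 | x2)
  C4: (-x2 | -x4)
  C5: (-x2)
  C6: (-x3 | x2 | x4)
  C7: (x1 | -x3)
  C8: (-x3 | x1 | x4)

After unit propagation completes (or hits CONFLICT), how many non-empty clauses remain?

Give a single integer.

unit clause [3] forces x3=T; simplify:
  drop -3 from [-3, 2, 4] -> [2, 4]
  drop -3 from [1, -3] -> [1]
  drop -3 from [-3, 1, 4] -> [1, 4]
  satisfied 1 clause(s); 7 remain; assigned so far: [3]
unit clause [-2] forces x2=F; simplify:
  drop 2 from [-1, 2] -> [-1]
  drop 2 from [-4, 2] -> [-4]
  drop 2 from [2, 4] -> [4]
  satisfied 2 clause(s); 5 remain; assigned so far: [2, 3]
unit clause [-1] forces x1=F; simplify:
  drop 1 from [1] -> [] (empty!)
  drop 1 from [1, 4] -> [4]
  satisfied 1 clause(s); 4 remain; assigned so far: [1, 2, 3]
CONFLICT (empty clause)

Answer: 3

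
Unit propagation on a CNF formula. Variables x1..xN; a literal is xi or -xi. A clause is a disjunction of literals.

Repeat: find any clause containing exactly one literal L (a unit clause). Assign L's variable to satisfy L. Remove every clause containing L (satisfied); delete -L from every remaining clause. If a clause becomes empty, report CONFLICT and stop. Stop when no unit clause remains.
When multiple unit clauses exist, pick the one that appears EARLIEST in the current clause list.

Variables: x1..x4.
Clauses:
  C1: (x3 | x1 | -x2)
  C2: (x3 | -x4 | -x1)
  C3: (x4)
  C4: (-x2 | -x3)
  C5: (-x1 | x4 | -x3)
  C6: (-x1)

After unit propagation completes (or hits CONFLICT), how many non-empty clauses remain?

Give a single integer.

unit clause [4] forces x4=T; simplify:
  drop -4 from [3, -4, -1] -> [3, -1]
  satisfied 2 clause(s); 4 remain; assigned so far: [4]
unit clause [-1] forces x1=F; simplify:
  drop 1 from [3, 1, -2] -> [3, -2]
  satisfied 2 clause(s); 2 remain; assigned so far: [1, 4]

Answer: 2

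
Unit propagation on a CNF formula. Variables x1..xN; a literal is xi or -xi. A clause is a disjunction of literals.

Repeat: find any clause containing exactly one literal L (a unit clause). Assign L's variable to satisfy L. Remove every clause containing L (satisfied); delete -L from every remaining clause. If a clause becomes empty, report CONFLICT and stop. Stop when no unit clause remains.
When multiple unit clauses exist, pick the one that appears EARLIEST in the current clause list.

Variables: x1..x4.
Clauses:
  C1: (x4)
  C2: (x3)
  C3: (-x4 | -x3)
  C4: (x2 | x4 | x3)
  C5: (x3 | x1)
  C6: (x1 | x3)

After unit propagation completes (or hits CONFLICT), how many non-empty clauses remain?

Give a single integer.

Answer: 0

Derivation:
unit clause [4] forces x4=T; simplify:
  drop -4 from [-4, -3] -> [-3]
  satisfied 2 clause(s); 4 remain; assigned so far: [4]
unit clause [3] forces x3=T; simplify:
  drop -3 from [-3] -> [] (empty!)
  satisfied 3 clause(s); 1 remain; assigned so far: [3, 4]
CONFLICT (empty clause)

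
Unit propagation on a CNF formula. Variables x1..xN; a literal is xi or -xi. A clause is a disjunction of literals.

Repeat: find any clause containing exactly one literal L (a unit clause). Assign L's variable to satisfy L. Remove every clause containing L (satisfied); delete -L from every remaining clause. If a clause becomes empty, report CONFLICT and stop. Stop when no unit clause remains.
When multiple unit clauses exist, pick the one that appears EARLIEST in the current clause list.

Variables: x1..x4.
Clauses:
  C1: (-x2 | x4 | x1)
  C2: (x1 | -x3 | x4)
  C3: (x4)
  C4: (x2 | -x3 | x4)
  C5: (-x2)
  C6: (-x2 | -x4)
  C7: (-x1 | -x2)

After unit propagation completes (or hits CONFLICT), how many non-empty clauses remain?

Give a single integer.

unit clause [4] forces x4=T; simplify:
  drop -4 from [-2, -4] -> [-2]
  satisfied 4 clause(s); 3 remain; assigned so far: [4]
unit clause [-2] forces x2=F; simplify:
  satisfied 3 clause(s); 0 remain; assigned so far: [2, 4]

Answer: 0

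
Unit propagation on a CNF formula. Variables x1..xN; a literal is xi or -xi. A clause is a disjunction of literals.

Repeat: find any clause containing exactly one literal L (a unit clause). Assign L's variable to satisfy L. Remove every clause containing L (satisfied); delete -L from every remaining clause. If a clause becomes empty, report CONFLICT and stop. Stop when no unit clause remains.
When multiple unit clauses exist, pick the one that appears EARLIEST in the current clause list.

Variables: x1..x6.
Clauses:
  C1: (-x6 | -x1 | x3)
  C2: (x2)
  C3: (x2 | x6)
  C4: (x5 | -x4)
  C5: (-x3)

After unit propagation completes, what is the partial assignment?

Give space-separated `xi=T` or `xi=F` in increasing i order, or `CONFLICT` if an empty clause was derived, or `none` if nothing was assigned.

unit clause [2] forces x2=T; simplify:
  satisfied 2 clause(s); 3 remain; assigned so far: [2]
unit clause [-3] forces x3=F; simplify:
  drop 3 from [-6, -1, 3] -> [-6, -1]
  satisfied 1 clause(s); 2 remain; assigned so far: [2, 3]

Answer: x2=T x3=F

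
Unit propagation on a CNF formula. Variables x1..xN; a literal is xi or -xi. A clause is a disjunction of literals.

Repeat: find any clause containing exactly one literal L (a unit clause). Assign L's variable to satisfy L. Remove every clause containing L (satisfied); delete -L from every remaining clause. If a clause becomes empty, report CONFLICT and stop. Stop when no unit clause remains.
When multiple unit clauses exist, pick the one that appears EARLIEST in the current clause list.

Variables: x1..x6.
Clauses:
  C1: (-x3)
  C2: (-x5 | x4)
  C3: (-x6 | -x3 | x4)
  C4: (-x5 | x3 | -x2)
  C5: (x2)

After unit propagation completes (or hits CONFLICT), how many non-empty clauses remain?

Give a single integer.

unit clause [-3] forces x3=F; simplify:
  drop 3 from [-5, 3, -2] -> [-5, -2]
  satisfied 2 clause(s); 3 remain; assigned so far: [3]
unit clause [2] forces x2=T; simplify:
  drop -2 from [-5, -2] -> [-5]
  satisfied 1 clause(s); 2 remain; assigned so far: [2, 3]
unit clause [-5] forces x5=F; simplify:
  satisfied 2 clause(s); 0 remain; assigned so far: [2, 3, 5]

Answer: 0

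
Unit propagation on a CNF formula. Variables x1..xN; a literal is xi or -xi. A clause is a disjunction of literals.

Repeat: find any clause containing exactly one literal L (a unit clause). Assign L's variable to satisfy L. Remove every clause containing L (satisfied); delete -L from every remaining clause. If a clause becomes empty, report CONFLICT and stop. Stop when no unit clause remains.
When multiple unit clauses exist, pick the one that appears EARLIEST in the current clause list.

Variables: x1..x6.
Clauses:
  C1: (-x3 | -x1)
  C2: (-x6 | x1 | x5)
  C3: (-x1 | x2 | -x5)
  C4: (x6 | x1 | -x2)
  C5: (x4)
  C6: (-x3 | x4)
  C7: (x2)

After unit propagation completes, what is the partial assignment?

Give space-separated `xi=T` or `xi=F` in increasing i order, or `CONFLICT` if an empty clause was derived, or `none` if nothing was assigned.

Answer: x2=T x4=T

Derivation:
unit clause [4] forces x4=T; simplify:
  satisfied 2 clause(s); 5 remain; assigned so far: [4]
unit clause [2] forces x2=T; simplify:
  drop -2 from [6, 1, -2] -> [6, 1]
  satisfied 2 clause(s); 3 remain; assigned so far: [2, 4]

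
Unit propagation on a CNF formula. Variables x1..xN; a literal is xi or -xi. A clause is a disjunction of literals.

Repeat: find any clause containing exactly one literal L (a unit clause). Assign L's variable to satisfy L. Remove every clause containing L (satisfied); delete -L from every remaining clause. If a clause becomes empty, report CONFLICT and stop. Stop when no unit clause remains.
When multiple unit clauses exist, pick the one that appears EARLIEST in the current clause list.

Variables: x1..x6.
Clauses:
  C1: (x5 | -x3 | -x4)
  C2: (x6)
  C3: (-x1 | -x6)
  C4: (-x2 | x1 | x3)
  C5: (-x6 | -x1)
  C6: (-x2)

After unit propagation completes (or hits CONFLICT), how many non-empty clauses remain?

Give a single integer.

unit clause [6] forces x6=T; simplify:
  drop -6 from [-1, -6] -> [-1]
  drop -6 from [-6, -1] -> [-1]
  satisfied 1 clause(s); 5 remain; assigned so far: [6]
unit clause [-1] forces x1=F; simplify:
  drop 1 from [-2, 1, 3] -> [-2, 3]
  satisfied 2 clause(s); 3 remain; assigned so far: [1, 6]
unit clause [-2] forces x2=F; simplify:
  satisfied 2 clause(s); 1 remain; assigned so far: [1, 2, 6]

Answer: 1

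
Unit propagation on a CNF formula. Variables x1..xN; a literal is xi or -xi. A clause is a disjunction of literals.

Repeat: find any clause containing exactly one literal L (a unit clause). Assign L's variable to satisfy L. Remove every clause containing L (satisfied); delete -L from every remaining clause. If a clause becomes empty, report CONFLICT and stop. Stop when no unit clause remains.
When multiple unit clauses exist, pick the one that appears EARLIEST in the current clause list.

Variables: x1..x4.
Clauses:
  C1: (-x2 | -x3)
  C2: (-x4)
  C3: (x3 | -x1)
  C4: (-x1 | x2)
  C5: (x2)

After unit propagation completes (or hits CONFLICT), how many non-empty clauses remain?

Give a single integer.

unit clause [-4] forces x4=F; simplify:
  satisfied 1 clause(s); 4 remain; assigned so far: [4]
unit clause [2] forces x2=T; simplify:
  drop -2 from [-2, -3] -> [-3]
  satisfied 2 clause(s); 2 remain; assigned so far: [2, 4]
unit clause [-3] forces x3=F; simplify:
  drop 3 from [3, -1] -> [-1]
  satisfied 1 clause(s); 1 remain; assigned so far: [2, 3, 4]
unit clause [-1] forces x1=F; simplify:
  satisfied 1 clause(s); 0 remain; assigned so far: [1, 2, 3, 4]

Answer: 0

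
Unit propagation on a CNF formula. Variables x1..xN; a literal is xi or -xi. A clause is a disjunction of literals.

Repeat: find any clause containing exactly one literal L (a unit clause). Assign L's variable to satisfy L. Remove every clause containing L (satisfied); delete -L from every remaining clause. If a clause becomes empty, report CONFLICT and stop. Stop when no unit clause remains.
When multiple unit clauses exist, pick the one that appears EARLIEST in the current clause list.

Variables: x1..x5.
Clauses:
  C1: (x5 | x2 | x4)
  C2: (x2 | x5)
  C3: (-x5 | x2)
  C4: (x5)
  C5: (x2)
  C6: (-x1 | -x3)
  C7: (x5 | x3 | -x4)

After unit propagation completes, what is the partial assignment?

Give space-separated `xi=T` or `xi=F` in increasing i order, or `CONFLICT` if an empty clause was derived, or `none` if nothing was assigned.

Answer: x2=T x5=T

Derivation:
unit clause [5] forces x5=T; simplify:
  drop -5 from [-5, 2] -> [2]
  satisfied 4 clause(s); 3 remain; assigned so far: [5]
unit clause [2] forces x2=T; simplify:
  satisfied 2 clause(s); 1 remain; assigned so far: [2, 5]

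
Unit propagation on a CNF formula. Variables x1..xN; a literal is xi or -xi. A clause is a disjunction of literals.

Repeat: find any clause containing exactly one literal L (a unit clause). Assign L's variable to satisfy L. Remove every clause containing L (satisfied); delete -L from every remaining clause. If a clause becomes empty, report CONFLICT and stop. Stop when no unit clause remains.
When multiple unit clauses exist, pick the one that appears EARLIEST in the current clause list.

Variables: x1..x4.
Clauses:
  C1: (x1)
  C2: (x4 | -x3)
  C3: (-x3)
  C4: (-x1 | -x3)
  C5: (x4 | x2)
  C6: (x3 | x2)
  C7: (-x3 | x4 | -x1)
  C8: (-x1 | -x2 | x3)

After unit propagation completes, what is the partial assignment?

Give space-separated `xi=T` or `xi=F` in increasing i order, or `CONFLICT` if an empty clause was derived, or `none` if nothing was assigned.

Answer: CONFLICT

Derivation:
unit clause [1] forces x1=T; simplify:
  drop -1 from [-1, -3] -> [-3]
  drop -1 from [-3, 4, -1] -> [-3, 4]
  drop -1 from [-1, -2, 3] -> [-2, 3]
  satisfied 1 clause(s); 7 remain; assigned so far: [1]
unit clause [-3] forces x3=F; simplify:
  drop 3 from [3, 2] -> [2]
  drop 3 from [-2, 3] -> [-2]
  satisfied 4 clause(s); 3 remain; assigned so far: [1, 3]
unit clause [2] forces x2=T; simplify:
  drop -2 from [-2] -> [] (empty!)
  satisfied 2 clause(s); 1 remain; assigned so far: [1, 2, 3]
CONFLICT (empty clause)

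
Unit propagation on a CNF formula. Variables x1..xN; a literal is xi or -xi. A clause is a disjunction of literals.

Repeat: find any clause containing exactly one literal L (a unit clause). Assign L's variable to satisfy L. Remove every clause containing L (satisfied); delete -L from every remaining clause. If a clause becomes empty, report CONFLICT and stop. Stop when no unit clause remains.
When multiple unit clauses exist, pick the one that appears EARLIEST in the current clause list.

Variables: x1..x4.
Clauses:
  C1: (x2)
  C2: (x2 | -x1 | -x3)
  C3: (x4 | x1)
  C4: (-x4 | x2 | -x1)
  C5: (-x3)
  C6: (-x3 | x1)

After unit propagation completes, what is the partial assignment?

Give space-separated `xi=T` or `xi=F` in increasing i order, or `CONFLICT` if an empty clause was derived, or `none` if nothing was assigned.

Answer: x2=T x3=F

Derivation:
unit clause [2] forces x2=T; simplify:
  satisfied 3 clause(s); 3 remain; assigned so far: [2]
unit clause [-3] forces x3=F; simplify:
  satisfied 2 clause(s); 1 remain; assigned so far: [2, 3]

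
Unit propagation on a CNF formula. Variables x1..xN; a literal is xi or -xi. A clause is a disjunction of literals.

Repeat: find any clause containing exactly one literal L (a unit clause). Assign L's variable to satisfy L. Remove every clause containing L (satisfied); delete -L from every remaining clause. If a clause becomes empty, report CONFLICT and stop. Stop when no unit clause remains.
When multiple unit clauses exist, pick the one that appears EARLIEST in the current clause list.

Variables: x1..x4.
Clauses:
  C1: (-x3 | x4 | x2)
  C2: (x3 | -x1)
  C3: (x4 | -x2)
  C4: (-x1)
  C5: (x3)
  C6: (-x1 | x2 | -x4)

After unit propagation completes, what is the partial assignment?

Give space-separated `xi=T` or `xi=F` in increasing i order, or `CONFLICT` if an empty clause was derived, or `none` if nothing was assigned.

Answer: x1=F x3=T

Derivation:
unit clause [-1] forces x1=F; simplify:
  satisfied 3 clause(s); 3 remain; assigned so far: [1]
unit clause [3] forces x3=T; simplify:
  drop -3 from [-3, 4, 2] -> [4, 2]
  satisfied 1 clause(s); 2 remain; assigned so far: [1, 3]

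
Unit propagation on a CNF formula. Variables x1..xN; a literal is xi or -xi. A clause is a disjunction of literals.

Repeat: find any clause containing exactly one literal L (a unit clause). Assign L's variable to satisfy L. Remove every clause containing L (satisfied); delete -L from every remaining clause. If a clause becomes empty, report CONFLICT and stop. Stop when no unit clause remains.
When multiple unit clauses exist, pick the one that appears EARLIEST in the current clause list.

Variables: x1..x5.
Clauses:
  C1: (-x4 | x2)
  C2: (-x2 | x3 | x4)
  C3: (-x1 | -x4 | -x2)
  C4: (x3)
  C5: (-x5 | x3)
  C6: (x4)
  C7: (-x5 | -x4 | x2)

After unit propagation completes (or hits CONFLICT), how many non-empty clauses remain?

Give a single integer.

unit clause [3] forces x3=T; simplify:
  satisfied 3 clause(s); 4 remain; assigned so far: [3]
unit clause [4] forces x4=T; simplify:
  drop -4 from [-4, 2] -> [2]
  drop -4 from [-1, -4, -2] -> [-1, -2]
  drop -4 from [-5, -4, 2] -> [-5, 2]
  satisfied 1 clause(s); 3 remain; assigned so far: [3, 4]
unit clause [2] forces x2=T; simplify:
  drop -2 from [-1, -2] -> [-1]
  satisfied 2 clause(s); 1 remain; assigned so far: [2, 3, 4]
unit clause [-1] forces x1=F; simplify:
  satisfied 1 clause(s); 0 remain; assigned so far: [1, 2, 3, 4]

Answer: 0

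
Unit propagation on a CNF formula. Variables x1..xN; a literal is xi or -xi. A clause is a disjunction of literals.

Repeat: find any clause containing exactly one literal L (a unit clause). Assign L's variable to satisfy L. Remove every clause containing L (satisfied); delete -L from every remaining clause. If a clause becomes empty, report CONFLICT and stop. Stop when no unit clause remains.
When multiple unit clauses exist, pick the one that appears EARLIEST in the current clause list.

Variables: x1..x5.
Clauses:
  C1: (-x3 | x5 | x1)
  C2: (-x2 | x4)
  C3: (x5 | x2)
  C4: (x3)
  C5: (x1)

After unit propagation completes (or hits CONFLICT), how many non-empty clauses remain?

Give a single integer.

Answer: 2

Derivation:
unit clause [3] forces x3=T; simplify:
  drop -3 from [-3, 5, 1] -> [5, 1]
  satisfied 1 clause(s); 4 remain; assigned so far: [3]
unit clause [1] forces x1=T; simplify:
  satisfied 2 clause(s); 2 remain; assigned so far: [1, 3]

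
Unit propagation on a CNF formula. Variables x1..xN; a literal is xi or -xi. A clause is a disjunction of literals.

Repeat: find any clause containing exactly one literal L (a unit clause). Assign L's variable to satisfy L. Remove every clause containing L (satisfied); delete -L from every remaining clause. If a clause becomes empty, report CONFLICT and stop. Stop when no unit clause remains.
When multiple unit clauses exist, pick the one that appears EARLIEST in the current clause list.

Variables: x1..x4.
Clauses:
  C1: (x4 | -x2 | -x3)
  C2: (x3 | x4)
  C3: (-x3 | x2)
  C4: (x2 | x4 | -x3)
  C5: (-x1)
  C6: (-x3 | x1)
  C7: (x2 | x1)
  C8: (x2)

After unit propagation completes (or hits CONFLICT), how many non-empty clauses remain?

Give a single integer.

unit clause [-1] forces x1=F; simplify:
  drop 1 from [-3, 1] -> [-3]
  drop 1 from [2, 1] -> [2]
  satisfied 1 clause(s); 7 remain; assigned so far: [1]
unit clause [-3] forces x3=F; simplify:
  drop 3 from [3, 4] -> [4]
  satisfied 4 clause(s); 3 remain; assigned so far: [1, 3]
unit clause [4] forces x4=T; simplify:
  satisfied 1 clause(s); 2 remain; assigned so far: [1, 3, 4]
unit clause [2] forces x2=T; simplify:
  satisfied 2 clause(s); 0 remain; assigned so far: [1, 2, 3, 4]

Answer: 0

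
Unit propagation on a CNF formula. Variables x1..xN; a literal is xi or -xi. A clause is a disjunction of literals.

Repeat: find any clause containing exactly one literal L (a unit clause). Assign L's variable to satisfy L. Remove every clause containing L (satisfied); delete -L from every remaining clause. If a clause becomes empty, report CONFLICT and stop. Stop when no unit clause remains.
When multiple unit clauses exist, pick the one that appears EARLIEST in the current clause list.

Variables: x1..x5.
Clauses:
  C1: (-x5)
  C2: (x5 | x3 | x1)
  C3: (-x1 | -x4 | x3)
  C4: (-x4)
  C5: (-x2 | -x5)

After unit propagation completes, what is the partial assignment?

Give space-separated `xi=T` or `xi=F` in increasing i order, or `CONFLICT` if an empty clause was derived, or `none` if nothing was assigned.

unit clause [-5] forces x5=F; simplify:
  drop 5 from [5, 3, 1] -> [3, 1]
  satisfied 2 clause(s); 3 remain; assigned so far: [5]
unit clause [-4] forces x4=F; simplify:
  satisfied 2 clause(s); 1 remain; assigned so far: [4, 5]

Answer: x4=F x5=F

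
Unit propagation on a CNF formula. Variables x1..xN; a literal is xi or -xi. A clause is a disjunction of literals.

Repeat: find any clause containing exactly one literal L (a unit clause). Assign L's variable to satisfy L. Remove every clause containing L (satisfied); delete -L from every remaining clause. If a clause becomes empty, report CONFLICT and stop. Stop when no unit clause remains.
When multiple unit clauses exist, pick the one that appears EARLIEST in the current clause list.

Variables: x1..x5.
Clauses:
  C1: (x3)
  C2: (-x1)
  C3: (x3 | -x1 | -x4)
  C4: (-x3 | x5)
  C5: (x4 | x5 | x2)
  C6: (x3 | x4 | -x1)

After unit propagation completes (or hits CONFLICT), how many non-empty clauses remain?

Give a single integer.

unit clause [3] forces x3=T; simplify:
  drop -3 from [-3, 5] -> [5]
  satisfied 3 clause(s); 3 remain; assigned so far: [3]
unit clause [-1] forces x1=F; simplify:
  satisfied 1 clause(s); 2 remain; assigned so far: [1, 3]
unit clause [5] forces x5=T; simplify:
  satisfied 2 clause(s); 0 remain; assigned so far: [1, 3, 5]

Answer: 0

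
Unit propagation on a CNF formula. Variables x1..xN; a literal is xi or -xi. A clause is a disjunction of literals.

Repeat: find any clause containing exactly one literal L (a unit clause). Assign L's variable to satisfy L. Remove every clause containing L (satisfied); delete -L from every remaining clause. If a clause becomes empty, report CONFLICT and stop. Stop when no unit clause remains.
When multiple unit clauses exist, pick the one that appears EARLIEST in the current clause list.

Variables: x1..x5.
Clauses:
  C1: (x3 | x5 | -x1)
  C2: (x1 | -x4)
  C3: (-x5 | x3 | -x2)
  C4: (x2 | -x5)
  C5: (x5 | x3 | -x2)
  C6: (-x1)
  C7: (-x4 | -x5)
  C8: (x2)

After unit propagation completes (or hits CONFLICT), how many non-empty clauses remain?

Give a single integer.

unit clause [-1] forces x1=F; simplify:
  drop 1 from [1, -4] -> [-4]
  satisfied 2 clause(s); 6 remain; assigned so far: [1]
unit clause [-4] forces x4=F; simplify:
  satisfied 2 clause(s); 4 remain; assigned so far: [1, 4]
unit clause [2] forces x2=T; simplify:
  drop -2 from [-5, 3, -2] -> [-5, 3]
  drop -2 from [5, 3, -2] -> [5, 3]
  satisfied 2 clause(s); 2 remain; assigned so far: [1, 2, 4]

Answer: 2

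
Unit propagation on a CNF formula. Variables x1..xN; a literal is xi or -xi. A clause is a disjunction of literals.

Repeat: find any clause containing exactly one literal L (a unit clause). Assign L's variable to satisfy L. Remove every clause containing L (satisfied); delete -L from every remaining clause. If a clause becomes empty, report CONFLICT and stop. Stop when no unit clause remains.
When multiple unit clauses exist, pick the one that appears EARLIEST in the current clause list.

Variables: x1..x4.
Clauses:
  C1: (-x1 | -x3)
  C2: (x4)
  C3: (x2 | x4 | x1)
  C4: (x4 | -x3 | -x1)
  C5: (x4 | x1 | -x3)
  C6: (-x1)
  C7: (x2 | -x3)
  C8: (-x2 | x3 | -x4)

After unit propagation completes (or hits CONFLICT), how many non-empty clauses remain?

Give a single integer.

Answer: 2

Derivation:
unit clause [4] forces x4=T; simplify:
  drop -4 from [-2, 3, -4] -> [-2, 3]
  satisfied 4 clause(s); 4 remain; assigned so far: [4]
unit clause [-1] forces x1=F; simplify:
  satisfied 2 clause(s); 2 remain; assigned so far: [1, 4]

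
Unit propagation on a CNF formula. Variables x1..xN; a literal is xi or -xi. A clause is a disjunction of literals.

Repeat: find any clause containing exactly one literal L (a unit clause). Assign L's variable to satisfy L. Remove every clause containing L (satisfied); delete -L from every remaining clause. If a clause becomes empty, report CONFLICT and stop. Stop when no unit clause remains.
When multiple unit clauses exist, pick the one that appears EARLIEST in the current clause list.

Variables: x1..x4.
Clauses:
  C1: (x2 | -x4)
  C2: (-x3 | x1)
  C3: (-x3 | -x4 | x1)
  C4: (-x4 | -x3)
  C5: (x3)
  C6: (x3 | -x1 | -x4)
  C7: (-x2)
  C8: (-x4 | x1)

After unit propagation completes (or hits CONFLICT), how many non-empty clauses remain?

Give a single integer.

Answer: 0

Derivation:
unit clause [3] forces x3=T; simplify:
  drop -3 from [-3, 1] -> [1]
  drop -3 from [-3, -4, 1] -> [-4, 1]
  drop -3 from [-4, -3] -> [-4]
  satisfied 2 clause(s); 6 remain; assigned so far: [3]
unit clause [1] forces x1=T; simplify:
  satisfied 3 clause(s); 3 remain; assigned so far: [1, 3]
unit clause [-4] forces x4=F; simplify:
  satisfied 2 clause(s); 1 remain; assigned so far: [1, 3, 4]
unit clause [-2] forces x2=F; simplify:
  satisfied 1 clause(s); 0 remain; assigned so far: [1, 2, 3, 4]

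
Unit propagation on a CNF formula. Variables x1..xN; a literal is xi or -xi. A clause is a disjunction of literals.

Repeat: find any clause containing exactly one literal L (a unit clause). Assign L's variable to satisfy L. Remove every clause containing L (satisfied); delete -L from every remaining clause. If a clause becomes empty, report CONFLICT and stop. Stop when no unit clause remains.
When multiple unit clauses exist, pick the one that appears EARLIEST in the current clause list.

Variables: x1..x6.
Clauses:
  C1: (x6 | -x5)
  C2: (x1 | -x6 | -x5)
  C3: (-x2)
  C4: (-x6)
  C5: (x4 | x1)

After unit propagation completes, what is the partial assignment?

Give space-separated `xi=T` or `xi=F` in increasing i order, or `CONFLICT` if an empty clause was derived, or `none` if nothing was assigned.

unit clause [-2] forces x2=F; simplify:
  satisfied 1 clause(s); 4 remain; assigned so far: [2]
unit clause [-6] forces x6=F; simplify:
  drop 6 from [6, -5] -> [-5]
  satisfied 2 clause(s); 2 remain; assigned so far: [2, 6]
unit clause [-5] forces x5=F; simplify:
  satisfied 1 clause(s); 1 remain; assigned so far: [2, 5, 6]

Answer: x2=F x5=F x6=F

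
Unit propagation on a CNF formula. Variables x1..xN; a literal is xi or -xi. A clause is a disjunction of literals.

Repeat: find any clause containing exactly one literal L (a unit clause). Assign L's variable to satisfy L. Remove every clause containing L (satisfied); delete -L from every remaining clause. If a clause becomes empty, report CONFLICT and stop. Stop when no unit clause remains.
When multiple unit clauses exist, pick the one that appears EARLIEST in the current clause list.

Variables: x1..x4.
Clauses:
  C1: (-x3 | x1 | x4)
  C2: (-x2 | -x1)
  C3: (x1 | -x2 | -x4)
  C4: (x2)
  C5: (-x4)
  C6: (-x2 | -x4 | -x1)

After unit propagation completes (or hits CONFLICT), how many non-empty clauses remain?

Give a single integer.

Answer: 0

Derivation:
unit clause [2] forces x2=T; simplify:
  drop -2 from [-2, -1] -> [-1]
  drop -2 from [1, -2, -4] -> [1, -4]
  drop -2 from [-2, -4, -1] -> [-4, -1]
  satisfied 1 clause(s); 5 remain; assigned so far: [2]
unit clause [-1] forces x1=F; simplify:
  drop 1 from [-3, 1, 4] -> [-3, 4]
  drop 1 from [1, -4] -> [-4]
  satisfied 2 clause(s); 3 remain; assigned so far: [1, 2]
unit clause [-4] forces x4=F; simplify:
  drop 4 from [-3, 4] -> [-3]
  satisfied 2 clause(s); 1 remain; assigned so far: [1, 2, 4]
unit clause [-3] forces x3=F; simplify:
  satisfied 1 clause(s); 0 remain; assigned so far: [1, 2, 3, 4]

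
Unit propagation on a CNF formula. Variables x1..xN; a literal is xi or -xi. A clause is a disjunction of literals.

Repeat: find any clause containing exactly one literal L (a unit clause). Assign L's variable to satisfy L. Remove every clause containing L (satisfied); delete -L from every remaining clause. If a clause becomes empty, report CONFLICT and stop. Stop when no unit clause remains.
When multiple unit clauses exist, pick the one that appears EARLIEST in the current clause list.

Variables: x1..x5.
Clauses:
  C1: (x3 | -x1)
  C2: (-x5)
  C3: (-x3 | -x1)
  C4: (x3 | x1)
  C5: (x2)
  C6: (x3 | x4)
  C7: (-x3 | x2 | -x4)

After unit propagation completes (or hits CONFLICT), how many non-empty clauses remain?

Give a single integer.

Answer: 4

Derivation:
unit clause [-5] forces x5=F; simplify:
  satisfied 1 clause(s); 6 remain; assigned so far: [5]
unit clause [2] forces x2=T; simplify:
  satisfied 2 clause(s); 4 remain; assigned so far: [2, 5]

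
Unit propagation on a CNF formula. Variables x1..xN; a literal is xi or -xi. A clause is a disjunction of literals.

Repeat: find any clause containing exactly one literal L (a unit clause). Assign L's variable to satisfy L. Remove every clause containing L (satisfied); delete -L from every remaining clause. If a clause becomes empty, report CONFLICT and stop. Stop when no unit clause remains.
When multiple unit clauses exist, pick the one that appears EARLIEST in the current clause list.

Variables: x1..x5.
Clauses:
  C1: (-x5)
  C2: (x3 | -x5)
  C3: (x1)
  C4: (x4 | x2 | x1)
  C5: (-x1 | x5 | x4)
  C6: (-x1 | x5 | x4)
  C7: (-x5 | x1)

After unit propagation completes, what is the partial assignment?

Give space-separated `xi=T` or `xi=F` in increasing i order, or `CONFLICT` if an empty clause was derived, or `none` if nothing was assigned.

Answer: x1=T x4=T x5=F

Derivation:
unit clause [-5] forces x5=F; simplify:
  drop 5 from [-1, 5, 4] -> [-1, 4]
  drop 5 from [-1, 5, 4] -> [-1, 4]
  satisfied 3 clause(s); 4 remain; assigned so far: [5]
unit clause [1] forces x1=T; simplify:
  drop -1 from [-1, 4] -> [4]
  drop -1 from [-1, 4] -> [4]
  satisfied 2 clause(s); 2 remain; assigned so far: [1, 5]
unit clause [4] forces x4=T; simplify:
  satisfied 2 clause(s); 0 remain; assigned so far: [1, 4, 5]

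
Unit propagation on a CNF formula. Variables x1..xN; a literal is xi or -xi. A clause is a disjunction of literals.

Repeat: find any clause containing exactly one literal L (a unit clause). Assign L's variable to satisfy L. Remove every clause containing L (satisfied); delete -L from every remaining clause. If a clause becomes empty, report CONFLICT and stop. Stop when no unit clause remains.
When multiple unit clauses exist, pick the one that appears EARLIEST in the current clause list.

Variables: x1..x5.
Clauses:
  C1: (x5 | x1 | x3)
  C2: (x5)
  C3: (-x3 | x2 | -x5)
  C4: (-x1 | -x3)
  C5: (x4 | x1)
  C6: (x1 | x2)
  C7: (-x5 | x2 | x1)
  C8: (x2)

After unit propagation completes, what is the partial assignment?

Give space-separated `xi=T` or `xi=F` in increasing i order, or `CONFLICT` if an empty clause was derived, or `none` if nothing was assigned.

Answer: x2=T x5=T

Derivation:
unit clause [5] forces x5=T; simplify:
  drop -5 from [-3, 2, -5] -> [-3, 2]
  drop -5 from [-5, 2, 1] -> [2, 1]
  satisfied 2 clause(s); 6 remain; assigned so far: [5]
unit clause [2] forces x2=T; simplify:
  satisfied 4 clause(s); 2 remain; assigned so far: [2, 5]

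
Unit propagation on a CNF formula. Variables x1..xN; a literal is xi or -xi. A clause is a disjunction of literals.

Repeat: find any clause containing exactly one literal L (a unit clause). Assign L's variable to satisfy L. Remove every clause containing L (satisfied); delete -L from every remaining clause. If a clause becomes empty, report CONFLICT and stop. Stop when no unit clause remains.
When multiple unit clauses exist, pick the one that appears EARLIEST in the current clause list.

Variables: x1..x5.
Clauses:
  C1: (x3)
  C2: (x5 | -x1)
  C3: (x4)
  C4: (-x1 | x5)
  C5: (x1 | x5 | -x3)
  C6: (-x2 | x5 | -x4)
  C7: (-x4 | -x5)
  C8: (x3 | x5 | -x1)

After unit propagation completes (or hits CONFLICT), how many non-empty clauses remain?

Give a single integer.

Answer: 1

Derivation:
unit clause [3] forces x3=T; simplify:
  drop -3 from [1, 5, -3] -> [1, 5]
  satisfied 2 clause(s); 6 remain; assigned so far: [3]
unit clause [4] forces x4=T; simplify:
  drop -4 from [-2, 5, -4] -> [-2, 5]
  drop -4 from [-4, -5] -> [-5]
  satisfied 1 clause(s); 5 remain; assigned so far: [3, 4]
unit clause [-5] forces x5=F; simplify:
  drop 5 from [5, -1] -> [-1]
  drop 5 from [-1, 5] -> [-1]
  drop 5 from [1, 5] -> [1]
  drop 5 from [-2, 5] -> [-2]
  satisfied 1 clause(s); 4 remain; assigned so far: [3, 4, 5]
unit clause [-1] forces x1=F; simplify:
  drop 1 from [1] -> [] (empty!)
  satisfied 2 clause(s); 2 remain; assigned so far: [1, 3, 4, 5]
CONFLICT (empty clause)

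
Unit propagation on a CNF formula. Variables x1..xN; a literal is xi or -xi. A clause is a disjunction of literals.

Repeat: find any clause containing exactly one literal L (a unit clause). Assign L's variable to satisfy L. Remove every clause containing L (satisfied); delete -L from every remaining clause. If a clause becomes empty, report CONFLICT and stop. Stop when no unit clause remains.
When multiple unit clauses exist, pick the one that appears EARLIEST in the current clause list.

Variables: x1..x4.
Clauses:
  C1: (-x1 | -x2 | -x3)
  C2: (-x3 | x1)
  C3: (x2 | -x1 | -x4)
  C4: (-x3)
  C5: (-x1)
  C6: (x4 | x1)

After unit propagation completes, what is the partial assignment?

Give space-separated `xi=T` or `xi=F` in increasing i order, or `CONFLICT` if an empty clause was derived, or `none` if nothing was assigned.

Answer: x1=F x3=F x4=T

Derivation:
unit clause [-3] forces x3=F; simplify:
  satisfied 3 clause(s); 3 remain; assigned so far: [3]
unit clause [-1] forces x1=F; simplify:
  drop 1 from [4, 1] -> [4]
  satisfied 2 clause(s); 1 remain; assigned so far: [1, 3]
unit clause [4] forces x4=T; simplify:
  satisfied 1 clause(s); 0 remain; assigned so far: [1, 3, 4]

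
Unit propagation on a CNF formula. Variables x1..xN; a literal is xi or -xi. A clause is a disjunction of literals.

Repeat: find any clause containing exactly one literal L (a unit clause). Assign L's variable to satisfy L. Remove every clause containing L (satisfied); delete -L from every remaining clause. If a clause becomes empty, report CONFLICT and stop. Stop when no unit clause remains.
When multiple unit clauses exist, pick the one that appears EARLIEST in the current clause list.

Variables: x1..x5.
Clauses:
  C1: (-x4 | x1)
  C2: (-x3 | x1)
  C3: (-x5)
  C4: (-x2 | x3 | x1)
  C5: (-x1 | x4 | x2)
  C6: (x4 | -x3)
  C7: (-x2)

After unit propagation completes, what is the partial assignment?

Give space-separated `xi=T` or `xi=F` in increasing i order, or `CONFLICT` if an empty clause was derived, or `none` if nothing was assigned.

unit clause [-5] forces x5=F; simplify:
  satisfied 1 clause(s); 6 remain; assigned so far: [5]
unit clause [-2] forces x2=F; simplify:
  drop 2 from [-1, 4, 2] -> [-1, 4]
  satisfied 2 clause(s); 4 remain; assigned so far: [2, 5]

Answer: x2=F x5=F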